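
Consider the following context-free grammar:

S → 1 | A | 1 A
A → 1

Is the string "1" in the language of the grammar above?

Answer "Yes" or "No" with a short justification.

Yes - a valid derivation exists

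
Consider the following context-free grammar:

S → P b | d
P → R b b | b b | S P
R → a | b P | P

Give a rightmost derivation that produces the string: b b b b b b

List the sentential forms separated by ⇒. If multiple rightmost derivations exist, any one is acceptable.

S ⇒ P b ⇒ R b b b ⇒ b P b b b ⇒ b b b b b b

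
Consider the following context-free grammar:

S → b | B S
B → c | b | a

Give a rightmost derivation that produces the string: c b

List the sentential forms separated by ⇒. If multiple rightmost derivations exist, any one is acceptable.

S ⇒ B S ⇒ B b ⇒ c b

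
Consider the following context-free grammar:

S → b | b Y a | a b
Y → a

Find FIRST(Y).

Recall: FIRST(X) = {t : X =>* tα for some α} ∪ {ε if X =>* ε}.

We compute FIRST(Y) using the standard algorithm.
FIRST(S) = {a, b}
FIRST(Y) = {a}
Therefore, FIRST(Y) = {a}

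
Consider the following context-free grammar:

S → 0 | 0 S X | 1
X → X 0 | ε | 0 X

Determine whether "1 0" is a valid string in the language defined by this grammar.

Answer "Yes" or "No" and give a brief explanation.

No - no valid derivation exists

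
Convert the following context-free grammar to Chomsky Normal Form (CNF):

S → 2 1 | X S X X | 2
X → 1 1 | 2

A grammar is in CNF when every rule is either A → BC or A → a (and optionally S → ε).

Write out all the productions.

T2 → 2; T1 → 1; S → 2; X → 2; S → T2 T1; S → X X0; X0 → S X1; X1 → X X; X → T1 T1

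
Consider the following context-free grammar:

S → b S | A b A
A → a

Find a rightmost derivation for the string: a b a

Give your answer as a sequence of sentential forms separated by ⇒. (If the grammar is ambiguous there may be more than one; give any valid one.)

S ⇒ A b A ⇒ A b a ⇒ a b a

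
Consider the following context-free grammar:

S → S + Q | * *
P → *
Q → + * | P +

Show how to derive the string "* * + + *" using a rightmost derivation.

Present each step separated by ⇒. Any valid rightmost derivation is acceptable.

S ⇒ S + Q ⇒ S + + * ⇒ * * + + *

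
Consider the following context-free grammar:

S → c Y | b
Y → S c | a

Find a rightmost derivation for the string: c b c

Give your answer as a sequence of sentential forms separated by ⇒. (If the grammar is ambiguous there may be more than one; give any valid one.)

S ⇒ c Y ⇒ c S c ⇒ c b c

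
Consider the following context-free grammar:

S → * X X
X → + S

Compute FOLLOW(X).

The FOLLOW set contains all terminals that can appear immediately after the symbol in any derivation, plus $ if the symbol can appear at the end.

We compute FOLLOW(X) using the standard algorithm.
FOLLOW(S) starts with {$}.
FIRST(S) = {*}
FIRST(X) = {+}
FOLLOW(S) = {$, +}
FOLLOW(X) = {$, +}
Therefore, FOLLOW(X) = {$, +}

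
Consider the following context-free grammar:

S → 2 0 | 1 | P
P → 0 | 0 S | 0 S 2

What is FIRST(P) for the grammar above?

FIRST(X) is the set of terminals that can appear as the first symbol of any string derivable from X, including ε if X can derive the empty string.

We compute FIRST(P) using the standard algorithm.
FIRST(P) = {0}
FIRST(S) = {0, 1, 2}
Therefore, FIRST(P) = {0}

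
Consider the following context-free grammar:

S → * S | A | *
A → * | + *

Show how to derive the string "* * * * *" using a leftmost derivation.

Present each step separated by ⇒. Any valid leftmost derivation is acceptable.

S ⇒ * S ⇒ * * S ⇒ * * * S ⇒ * * * * S ⇒ * * * * A ⇒ * * * * *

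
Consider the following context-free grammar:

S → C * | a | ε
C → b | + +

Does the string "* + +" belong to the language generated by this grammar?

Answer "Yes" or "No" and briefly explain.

No - no valid derivation exists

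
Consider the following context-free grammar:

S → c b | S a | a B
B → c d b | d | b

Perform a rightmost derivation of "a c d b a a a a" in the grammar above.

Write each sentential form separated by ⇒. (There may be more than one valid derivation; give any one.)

S ⇒ S a ⇒ S a a ⇒ S a a a ⇒ S a a a a ⇒ a B a a a a ⇒ a c d b a a a a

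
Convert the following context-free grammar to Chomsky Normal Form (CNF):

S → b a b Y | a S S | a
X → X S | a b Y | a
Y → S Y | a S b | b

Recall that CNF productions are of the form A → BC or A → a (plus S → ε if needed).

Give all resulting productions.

TB → b; TA → a; S → a; X → a; Y → b; S → TB X0; X0 → TA X1; X1 → TB Y; S → TA X2; X2 → S S; X → X S; X → TA X3; X3 → TB Y; Y → S Y; Y → TA X4; X4 → S TB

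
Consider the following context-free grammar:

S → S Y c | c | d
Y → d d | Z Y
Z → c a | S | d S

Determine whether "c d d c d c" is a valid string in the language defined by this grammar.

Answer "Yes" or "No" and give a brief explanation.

No - no valid derivation exists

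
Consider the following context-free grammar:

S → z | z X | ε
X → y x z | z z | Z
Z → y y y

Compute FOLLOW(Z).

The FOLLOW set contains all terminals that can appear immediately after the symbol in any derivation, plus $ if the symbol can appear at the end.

We compute FOLLOW(Z) using the standard algorithm.
FOLLOW(S) starts with {$}.
FIRST(S) = {z, ε}
FIRST(X) = {y, z}
FIRST(Z) = {y}
FOLLOW(S) = {$}
FOLLOW(X) = {$}
FOLLOW(Z) = {$}
Therefore, FOLLOW(Z) = {$}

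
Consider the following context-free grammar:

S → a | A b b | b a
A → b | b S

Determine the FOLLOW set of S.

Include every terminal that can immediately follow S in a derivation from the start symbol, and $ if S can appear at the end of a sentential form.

We compute FOLLOW(S) using the standard algorithm.
FOLLOW(S) starts with {$}.
FIRST(A) = {b}
FIRST(S) = {a, b}
FOLLOW(A) = {b}
FOLLOW(S) = {$, b}
Therefore, FOLLOW(S) = {$, b}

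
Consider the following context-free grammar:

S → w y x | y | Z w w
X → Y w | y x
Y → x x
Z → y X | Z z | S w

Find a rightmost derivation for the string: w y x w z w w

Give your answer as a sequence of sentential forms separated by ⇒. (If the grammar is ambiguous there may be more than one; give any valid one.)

S ⇒ Z w w ⇒ Z z w w ⇒ S w z w w ⇒ w y x w z w w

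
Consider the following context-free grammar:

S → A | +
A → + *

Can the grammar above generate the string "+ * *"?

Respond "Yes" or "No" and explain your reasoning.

No - no valid derivation exists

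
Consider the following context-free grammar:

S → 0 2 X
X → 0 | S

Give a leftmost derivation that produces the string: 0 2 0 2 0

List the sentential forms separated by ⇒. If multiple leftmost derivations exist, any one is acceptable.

S ⇒ 0 2 X ⇒ 0 2 S ⇒ 0 2 0 2 X ⇒ 0 2 0 2 0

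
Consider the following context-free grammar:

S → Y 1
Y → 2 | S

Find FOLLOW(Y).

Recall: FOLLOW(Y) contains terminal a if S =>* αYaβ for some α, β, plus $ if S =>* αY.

We compute FOLLOW(Y) using the standard algorithm.
FOLLOW(S) starts with {$}.
FIRST(S) = {2}
FIRST(Y) = {2}
FOLLOW(S) = {$, 1}
FOLLOW(Y) = {1}
Therefore, FOLLOW(Y) = {1}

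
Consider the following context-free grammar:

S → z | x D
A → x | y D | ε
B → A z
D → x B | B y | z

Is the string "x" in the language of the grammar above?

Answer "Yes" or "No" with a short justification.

No - no valid derivation exists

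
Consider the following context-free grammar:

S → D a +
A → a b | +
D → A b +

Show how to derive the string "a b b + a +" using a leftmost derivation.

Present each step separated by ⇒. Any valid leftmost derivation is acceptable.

S ⇒ D a + ⇒ A b + a + ⇒ a b b + a +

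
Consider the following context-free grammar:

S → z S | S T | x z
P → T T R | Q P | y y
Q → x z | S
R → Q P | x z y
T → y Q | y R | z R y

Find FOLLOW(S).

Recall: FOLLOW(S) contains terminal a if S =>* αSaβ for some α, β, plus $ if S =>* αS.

We compute FOLLOW(S) using the standard algorithm.
FOLLOW(S) starts with {$}.
FIRST(P) = {x, y, z}
FIRST(Q) = {x, z}
FIRST(R) = {x, z}
FIRST(S) = {x, z}
FIRST(T) = {y, z}
FOLLOW(P) = {$, x, y, z}
FOLLOW(Q) = {$, x, y, z}
FOLLOW(R) = {$, x, y, z}
FOLLOW(S) = {$, x, y, z}
FOLLOW(T) = {$, x, y, z}
Therefore, FOLLOW(S) = {$, x, y, z}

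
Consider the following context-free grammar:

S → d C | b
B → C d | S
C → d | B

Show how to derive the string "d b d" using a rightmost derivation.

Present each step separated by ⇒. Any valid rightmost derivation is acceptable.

S ⇒ d C ⇒ d B ⇒ d C d ⇒ d B d ⇒ d S d ⇒ d b d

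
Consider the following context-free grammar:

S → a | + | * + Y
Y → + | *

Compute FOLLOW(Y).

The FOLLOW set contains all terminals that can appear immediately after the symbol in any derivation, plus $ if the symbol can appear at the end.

We compute FOLLOW(Y) using the standard algorithm.
FOLLOW(S) starts with {$}.
FIRST(S) = {*, +, a}
FIRST(Y) = {*, +}
FOLLOW(S) = {$}
FOLLOW(Y) = {$}
Therefore, FOLLOW(Y) = {$}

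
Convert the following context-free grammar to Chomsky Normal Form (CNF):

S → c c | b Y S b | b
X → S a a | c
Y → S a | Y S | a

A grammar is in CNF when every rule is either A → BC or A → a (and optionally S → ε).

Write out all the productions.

TC → c; TB → b; S → b; TA → a; X → c; Y → a; S → TC TC; S → TB X0; X0 → Y X1; X1 → S TB; X → S X2; X2 → TA TA; Y → S TA; Y → Y S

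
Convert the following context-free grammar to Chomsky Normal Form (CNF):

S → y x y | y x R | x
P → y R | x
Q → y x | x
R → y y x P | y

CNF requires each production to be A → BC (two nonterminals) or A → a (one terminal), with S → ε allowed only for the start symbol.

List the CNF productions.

TY → y; TX → x; S → x; P → x; Q → x; R → y; S → TY X0; X0 → TX TY; S → TY X1; X1 → TX R; P → TY R; Q → TY TX; R → TY X2; X2 → TY X3; X3 → TX P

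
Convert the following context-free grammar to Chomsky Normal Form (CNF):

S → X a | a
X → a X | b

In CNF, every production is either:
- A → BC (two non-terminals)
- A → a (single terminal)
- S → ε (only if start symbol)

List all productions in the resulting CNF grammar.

TA → a; S → a; X → b; S → X TA; X → TA X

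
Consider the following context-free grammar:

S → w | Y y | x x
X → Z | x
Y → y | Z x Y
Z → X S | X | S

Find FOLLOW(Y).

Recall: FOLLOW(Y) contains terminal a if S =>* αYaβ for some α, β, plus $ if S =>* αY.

We compute FOLLOW(Y) using the standard algorithm.
FOLLOW(S) starts with {$}.
FIRST(S) = {w, x, y}
FIRST(X) = {w, x, y}
FIRST(Y) = {w, x, y}
FIRST(Z) = {w, x, y}
FOLLOW(S) = {$, w, x, y}
FOLLOW(X) = {w, x, y}
FOLLOW(Y) = {y}
FOLLOW(Z) = {w, x, y}
Therefore, FOLLOW(Y) = {y}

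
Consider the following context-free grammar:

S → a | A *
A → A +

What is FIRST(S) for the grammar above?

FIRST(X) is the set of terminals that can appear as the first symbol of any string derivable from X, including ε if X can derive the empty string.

We compute FIRST(S) using the standard algorithm.
FIRST(A) = {}
FIRST(S) = {a}
Therefore, FIRST(S) = {a}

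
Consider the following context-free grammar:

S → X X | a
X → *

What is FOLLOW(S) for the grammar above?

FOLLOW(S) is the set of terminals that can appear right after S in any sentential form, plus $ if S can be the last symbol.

We compute FOLLOW(S) using the standard algorithm.
FOLLOW(S) starts with {$}.
FIRST(S) = {*, a}
FIRST(X) = {*}
FOLLOW(S) = {$}
FOLLOW(X) = {$, *}
Therefore, FOLLOW(S) = {$}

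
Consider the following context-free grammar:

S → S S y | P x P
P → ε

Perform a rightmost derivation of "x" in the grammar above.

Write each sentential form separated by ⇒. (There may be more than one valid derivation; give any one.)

S ⇒ P x P ⇒ P x ⇒ x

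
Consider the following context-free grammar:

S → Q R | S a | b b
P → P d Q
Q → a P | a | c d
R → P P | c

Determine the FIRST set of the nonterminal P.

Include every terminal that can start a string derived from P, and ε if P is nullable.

We compute FIRST(P) using the standard algorithm.
FIRST(P) = {}
FIRST(Q) = {a, c}
FIRST(R) = {c}
FIRST(S) = {a, b, c}
Therefore, FIRST(P) = {}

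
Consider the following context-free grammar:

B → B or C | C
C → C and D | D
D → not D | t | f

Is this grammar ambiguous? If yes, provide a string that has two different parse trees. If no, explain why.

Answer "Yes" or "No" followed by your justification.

No - the grammar is unambiguous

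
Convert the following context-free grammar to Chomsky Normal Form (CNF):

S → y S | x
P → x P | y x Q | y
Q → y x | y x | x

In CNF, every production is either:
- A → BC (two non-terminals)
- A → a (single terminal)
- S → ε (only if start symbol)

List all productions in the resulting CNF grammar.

TY → y; S → x; TX → x; P → y; Q → x; S → TY S; P → TX P; P → TY X0; X0 → TX Q; Q → TY TX; Q → TY TX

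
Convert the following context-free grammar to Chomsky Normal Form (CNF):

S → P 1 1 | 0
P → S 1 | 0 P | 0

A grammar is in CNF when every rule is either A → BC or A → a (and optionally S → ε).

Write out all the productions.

T1 → 1; S → 0; T0 → 0; P → 0; S → P X0; X0 → T1 T1; P → S T1; P → T0 P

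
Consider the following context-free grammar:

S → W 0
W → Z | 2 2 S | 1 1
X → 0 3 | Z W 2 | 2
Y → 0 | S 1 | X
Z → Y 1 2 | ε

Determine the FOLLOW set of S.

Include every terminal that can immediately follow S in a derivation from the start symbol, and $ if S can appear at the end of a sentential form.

We compute FOLLOW(S) using the standard algorithm.
FOLLOW(S) starts with {$}.
FIRST(S) = {0, 1, 2}
FIRST(W) = {0, 1, 2, ε}
FIRST(X) = {0, 1, 2}
FIRST(Y) = {0, 1, 2}
FIRST(Z) = {0, 1, 2, ε}
FOLLOW(S) = {$, 0, 1, 2}
FOLLOW(W) = {0, 2}
FOLLOW(X) = {1}
FOLLOW(Y) = {1}
FOLLOW(Z) = {0, 1, 2}
Therefore, FOLLOW(S) = {$, 0, 1, 2}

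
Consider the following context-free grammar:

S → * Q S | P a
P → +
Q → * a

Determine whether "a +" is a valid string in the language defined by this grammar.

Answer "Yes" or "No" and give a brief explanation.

No - no valid derivation exists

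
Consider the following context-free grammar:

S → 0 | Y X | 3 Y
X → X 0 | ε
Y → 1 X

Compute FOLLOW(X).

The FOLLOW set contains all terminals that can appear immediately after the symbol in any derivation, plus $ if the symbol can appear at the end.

We compute FOLLOW(X) using the standard algorithm.
FOLLOW(S) starts with {$}.
FIRST(S) = {0, 1, 3}
FIRST(X) = {0, ε}
FIRST(Y) = {1}
FOLLOW(S) = {$}
FOLLOW(X) = {$, 0}
FOLLOW(Y) = {$, 0}
Therefore, FOLLOW(X) = {$, 0}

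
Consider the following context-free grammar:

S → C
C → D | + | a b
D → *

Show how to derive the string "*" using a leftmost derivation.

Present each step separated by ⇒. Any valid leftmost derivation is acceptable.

S ⇒ C ⇒ D ⇒ *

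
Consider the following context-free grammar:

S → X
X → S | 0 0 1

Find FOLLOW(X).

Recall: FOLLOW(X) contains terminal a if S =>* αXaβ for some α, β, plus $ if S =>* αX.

We compute FOLLOW(X) using the standard algorithm.
FOLLOW(S) starts with {$}.
FIRST(S) = {0}
FIRST(X) = {0}
FOLLOW(S) = {$}
FOLLOW(X) = {$}
Therefore, FOLLOW(X) = {$}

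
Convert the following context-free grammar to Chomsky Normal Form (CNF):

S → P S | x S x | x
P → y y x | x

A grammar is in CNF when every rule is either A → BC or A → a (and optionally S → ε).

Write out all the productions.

TX → x; S → x; TY → y; P → x; S → P S; S → TX X0; X0 → S TX; P → TY X1; X1 → TY TX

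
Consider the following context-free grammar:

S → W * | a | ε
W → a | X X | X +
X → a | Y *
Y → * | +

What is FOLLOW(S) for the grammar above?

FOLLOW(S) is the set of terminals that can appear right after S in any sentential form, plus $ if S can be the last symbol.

We compute FOLLOW(S) using the standard algorithm.
FOLLOW(S) starts with {$}.
FIRST(S) = {*, +, a, ε}
FIRST(W) = {*, +, a}
FIRST(X) = {*, +, a}
FIRST(Y) = {*, +}
FOLLOW(S) = {$}
FOLLOW(W) = {*}
FOLLOW(X) = {*, +, a}
FOLLOW(Y) = {*}
Therefore, FOLLOW(S) = {$}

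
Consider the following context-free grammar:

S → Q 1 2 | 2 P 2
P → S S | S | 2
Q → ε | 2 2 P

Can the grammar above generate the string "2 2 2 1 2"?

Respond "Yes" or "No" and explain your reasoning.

Yes - a valid derivation exists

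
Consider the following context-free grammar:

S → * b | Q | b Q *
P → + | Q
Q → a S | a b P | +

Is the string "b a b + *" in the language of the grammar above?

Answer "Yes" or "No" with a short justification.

Yes - a valid derivation exists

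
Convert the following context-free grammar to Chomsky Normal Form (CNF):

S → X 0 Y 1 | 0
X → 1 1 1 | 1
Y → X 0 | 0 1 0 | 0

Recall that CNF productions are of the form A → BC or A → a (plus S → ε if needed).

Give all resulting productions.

T0 → 0; T1 → 1; S → 0; X → 1; Y → 0; S → X X0; X0 → T0 X1; X1 → Y T1; X → T1 X2; X2 → T1 T1; Y → X T0; Y → T0 X3; X3 → T1 T0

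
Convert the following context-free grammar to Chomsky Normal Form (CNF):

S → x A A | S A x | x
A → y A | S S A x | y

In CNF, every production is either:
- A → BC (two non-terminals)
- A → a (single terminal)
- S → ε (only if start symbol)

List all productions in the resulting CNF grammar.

TX → x; S → x; TY → y; A → y; S → TX X0; X0 → A A; S → S X1; X1 → A TX; A → TY A; A → S X2; X2 → S X3; X3 → A TX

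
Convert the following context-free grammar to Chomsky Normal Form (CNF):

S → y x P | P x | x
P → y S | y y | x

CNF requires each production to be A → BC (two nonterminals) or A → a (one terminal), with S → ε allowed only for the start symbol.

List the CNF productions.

TY → y; TX → x; S → x; P → x; S → TY X0; X0 → TX P; S → P TX; P → TY S; P → TY TY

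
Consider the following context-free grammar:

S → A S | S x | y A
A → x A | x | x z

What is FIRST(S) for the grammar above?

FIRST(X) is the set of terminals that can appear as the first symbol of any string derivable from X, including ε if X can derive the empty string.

We compute FIRST(S) using the standard algorithm.
FIRST(A) = {x}
FIRST(S) = {x, y}
Therefore, FIRST(S) = {x, y}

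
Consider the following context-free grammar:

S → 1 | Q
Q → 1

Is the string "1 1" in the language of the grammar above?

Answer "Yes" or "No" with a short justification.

No - no valid derivation exists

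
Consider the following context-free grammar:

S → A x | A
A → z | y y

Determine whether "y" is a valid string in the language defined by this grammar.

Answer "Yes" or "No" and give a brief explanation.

No - no valid derivation exists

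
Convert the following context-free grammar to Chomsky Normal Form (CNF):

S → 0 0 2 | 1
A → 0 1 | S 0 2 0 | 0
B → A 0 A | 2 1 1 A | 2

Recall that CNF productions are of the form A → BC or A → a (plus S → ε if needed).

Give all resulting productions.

T0 → 0; T2 → 2; S → 1; T1 → 1; A → 0; B → 2; S → T0 X0; X0 → T0 T2; A → T0 T1; A → S X1; X1 → T0 X2; X2 → T2 T0; B → A X3; X3 → T0 A; B → T2 X4; X4 → T1 X5; X5 → T1 A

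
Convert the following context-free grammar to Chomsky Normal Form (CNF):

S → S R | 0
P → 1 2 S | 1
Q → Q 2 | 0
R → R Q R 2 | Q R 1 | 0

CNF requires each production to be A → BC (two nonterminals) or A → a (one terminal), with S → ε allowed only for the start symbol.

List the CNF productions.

S → 0; T1 → 1; T2 → 2; P → 1; Q → 0; R → 0; S → S R; P → T1 X0; X0 → T2 S; Q → Q T2; R → R X1; X1 → Q X2; X2 → R T2; R → Q X3; X3 → R T1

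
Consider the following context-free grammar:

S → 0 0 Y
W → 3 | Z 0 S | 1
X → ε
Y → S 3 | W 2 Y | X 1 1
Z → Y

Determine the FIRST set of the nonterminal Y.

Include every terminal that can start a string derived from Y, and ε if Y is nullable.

We compute FIRST(Y) using the standard algorithm.
FIRST(S) = {0}
FIRST(W) = {0, 1, 3}
FIRST(X) = {ε}
FIRST(Y) = {0, 1, 3}
FIRST(Z) = {0, 1, 3}
Therefore, FIRST(Y) = {0, 1, 3}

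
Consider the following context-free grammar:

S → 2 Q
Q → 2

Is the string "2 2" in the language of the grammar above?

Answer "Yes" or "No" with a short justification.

Yes - a valid derivation exists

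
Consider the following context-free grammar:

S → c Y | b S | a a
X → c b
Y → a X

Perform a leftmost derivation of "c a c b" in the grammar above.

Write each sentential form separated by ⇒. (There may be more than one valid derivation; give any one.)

S ⇒ c Y ⇒ c a X ⇒ c a c b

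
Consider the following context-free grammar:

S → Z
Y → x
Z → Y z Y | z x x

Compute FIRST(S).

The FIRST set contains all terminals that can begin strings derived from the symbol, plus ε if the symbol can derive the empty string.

We compute FIRST(S) using the standard algorithm.
FIRST(S) = {x, z}
FIRST(Y) = {x}
FIRST(Z) = {x, z}
Therefore, FIRST(S) = {x, z}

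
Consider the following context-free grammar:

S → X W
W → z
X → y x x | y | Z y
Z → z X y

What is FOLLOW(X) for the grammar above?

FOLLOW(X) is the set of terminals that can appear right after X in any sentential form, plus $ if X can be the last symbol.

We compute FOLLOW(X) using the standard algorithm.
FOLLOW(S) starts with {$}.
FIRST(S) = {y, z}
FIRST(W) = {z}
FIRST(X) = {y, z}
FIRST(Z) = {z}
FOLLOW(S) = {$}
FOLLOW(W) = {$}
FOLLOW(X) = {y, z}
FOLLOW(Z) = {y}
Therefore, FOLLOW(X) = {y, z}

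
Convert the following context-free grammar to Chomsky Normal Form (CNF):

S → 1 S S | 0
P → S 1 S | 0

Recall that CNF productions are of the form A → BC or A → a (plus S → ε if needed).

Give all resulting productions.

T1 → 1; S → 0; P → 0; S → T1 X0; X0 → S S; P → S X1; X1 → T1 S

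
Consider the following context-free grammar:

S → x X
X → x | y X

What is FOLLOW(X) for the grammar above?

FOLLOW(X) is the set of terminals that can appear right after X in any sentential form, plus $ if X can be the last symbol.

We compute FOLLOW(X) using the standard algorithm.
FOLLOW(S) starts with {$}.
FIRST(S) = {x}
FIRST(X) = {x, y}
FOLLOW(S) = {$}
FOLLOW(X) = {$}
Therefore, FOLLOW(X) = {$}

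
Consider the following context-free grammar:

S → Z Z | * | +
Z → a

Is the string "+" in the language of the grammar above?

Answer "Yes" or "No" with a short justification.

Yes - a valid derivation exists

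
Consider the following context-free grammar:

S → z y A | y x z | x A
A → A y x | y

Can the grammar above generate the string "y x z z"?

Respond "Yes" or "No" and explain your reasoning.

No - no valid derivation exists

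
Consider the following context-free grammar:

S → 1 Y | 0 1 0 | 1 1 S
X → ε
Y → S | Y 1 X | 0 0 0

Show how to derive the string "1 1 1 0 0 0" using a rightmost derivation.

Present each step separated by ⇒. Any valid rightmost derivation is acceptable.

S ⇒ 1 1 S ⇒ 1 1 1 Y ⇒ 1 1 1 0 0 0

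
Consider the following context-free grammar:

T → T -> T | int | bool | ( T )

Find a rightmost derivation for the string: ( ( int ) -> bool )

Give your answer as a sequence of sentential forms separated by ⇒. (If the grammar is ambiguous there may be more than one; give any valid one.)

T ⇒ ( T ) ⇒ ( T -> T ) ⇒ ( T -> bool ) ⇒ ( ( T ) -> bool ) ⇒ ( ( int ) -> bool )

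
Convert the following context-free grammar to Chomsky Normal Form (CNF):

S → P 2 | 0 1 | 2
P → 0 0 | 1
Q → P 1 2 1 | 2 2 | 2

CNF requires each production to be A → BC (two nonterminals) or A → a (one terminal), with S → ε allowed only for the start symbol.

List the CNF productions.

T2 → 2; T0 → 0; T1 → 1; S → 2; P → 1; Q → 2; S → P T2; S → T0 T1; P → T0 T0; Q → P X0; X0 → T1 X1; X1 → T2 T1; Q → T2 T2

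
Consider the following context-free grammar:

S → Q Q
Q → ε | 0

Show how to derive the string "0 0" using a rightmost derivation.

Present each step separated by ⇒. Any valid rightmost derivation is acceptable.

S ⇒ Q Q ⇒ Q 0 ⇒ 0 0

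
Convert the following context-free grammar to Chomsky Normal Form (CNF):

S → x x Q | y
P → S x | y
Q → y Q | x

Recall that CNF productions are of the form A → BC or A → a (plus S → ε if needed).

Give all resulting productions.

TX → x; S → y; P → y; TY → y; Q → x; S → TX X0; X0 → TX Q; P → S TX; Q → TY Q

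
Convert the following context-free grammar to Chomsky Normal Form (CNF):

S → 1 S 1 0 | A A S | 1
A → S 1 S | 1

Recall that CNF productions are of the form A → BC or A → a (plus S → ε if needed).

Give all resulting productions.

T1 → 1; T0 → 0; S → 1; A → 1; S → T1 X0; X0 → S X1; X1 → T1 T0; S → A X2; X2 → A S; A → S X3; X3 → T1 S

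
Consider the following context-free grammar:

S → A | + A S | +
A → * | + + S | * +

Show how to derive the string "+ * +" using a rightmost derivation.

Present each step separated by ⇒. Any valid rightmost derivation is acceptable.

S ⇒ + A S ⇒ + A + ⇒ + * +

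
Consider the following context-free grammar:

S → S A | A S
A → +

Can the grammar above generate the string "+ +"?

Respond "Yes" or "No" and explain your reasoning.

No - no valid derivation exists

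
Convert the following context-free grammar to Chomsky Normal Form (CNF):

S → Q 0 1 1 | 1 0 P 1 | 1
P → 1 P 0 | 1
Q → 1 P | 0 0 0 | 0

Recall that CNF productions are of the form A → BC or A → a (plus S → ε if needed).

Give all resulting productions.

T0 → 0; T1 → 1; S → 1; P → 1; Q → 0; S → Q X0; X0 → T0 X1; X1 → T1 T1; S → T1 X2; X2 → T0 X3; X3 → P T1; P → T1 X4; X4 → P T0; Q → T1 P; Q → T0 X5; X5 → T0 T0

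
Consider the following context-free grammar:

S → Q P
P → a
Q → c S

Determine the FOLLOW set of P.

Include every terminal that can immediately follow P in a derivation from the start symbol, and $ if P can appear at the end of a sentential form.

We compute FOLLOW(P) using the standard algorithm.
FOLLOW(S) starts with {$}.
FIRST(P) = {a}
FIRST(Q) = {c}
FIRST(S) = {c}
FOLLOW(P) = {$, a}
FOLLOW(Q) = {a}
FOLLOW(S) = {$, a}
Therefore, FOLLOW(P) = {$, a}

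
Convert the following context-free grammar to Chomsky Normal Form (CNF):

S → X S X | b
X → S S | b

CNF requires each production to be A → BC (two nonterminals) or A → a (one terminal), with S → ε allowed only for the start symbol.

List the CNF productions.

S → b; X → b; S → X X0; X0 → S X; X → S S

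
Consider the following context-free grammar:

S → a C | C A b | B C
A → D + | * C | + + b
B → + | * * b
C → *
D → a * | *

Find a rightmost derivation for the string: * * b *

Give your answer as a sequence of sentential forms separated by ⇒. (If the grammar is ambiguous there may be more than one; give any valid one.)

S ⇒ B C ⇒ B * ⇒ * * b *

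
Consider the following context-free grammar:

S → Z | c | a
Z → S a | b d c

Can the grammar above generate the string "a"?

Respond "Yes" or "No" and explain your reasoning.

Yes - a valid derivation exists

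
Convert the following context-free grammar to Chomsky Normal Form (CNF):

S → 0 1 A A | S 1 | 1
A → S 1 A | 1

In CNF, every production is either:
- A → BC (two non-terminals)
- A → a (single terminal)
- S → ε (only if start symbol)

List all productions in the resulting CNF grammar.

T0 → 0; T1 → 1; S → 1; A → 1; S → T0 X0; X0 → T1 X1; X1 → A A; S → S T1; A → S X2; X2 → T1 A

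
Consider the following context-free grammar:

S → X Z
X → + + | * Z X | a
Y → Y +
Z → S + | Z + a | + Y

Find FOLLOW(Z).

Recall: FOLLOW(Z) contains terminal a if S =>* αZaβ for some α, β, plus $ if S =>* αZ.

We compute FOLLOW(Z) using the standard algorithm.
FOLLOW(S) starts with {$}.
FIRST(S) = {*, +, a}
FIRST(X) = {*, +, a}
FIRST(Y) = {}
FIRST(Z) = {*, +, a}
FOLLOW(S) = {$, +}
FOLLOW(X) = {*, +, a}
FOLLOW(Y) = {$, *, +, a}
FOLLOW(Z) = {$, *, +, a}
Therefore, FOLLOW(Z) = {$, *, +, a}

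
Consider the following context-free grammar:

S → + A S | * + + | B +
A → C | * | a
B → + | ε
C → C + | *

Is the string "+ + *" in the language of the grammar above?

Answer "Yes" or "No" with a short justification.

No - no valid derivation exists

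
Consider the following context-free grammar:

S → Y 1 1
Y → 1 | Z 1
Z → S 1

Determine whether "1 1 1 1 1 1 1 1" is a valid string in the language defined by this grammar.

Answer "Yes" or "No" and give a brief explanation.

No - no valid derivation exists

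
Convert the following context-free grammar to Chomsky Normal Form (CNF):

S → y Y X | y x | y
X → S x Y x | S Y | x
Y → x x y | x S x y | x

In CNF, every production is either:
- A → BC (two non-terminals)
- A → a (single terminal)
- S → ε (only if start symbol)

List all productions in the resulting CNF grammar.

TY → y; TX → x; S → y; X → x; Y → x; S → TY X0; X0 → Y X; S → TY TX; X → S X1; X1 → TX X2; X2 → Y TX; X → S Y; Y → TX X3; X3 → TX TY; Y → TX X4; X4 → S X5; X5 → TX TY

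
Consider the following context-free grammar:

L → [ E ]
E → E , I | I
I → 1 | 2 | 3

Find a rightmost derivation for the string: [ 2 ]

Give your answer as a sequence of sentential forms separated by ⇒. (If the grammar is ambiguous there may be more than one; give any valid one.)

L ⇒ [ E ] ⇒ [ I ] ⇒ [ 2 ]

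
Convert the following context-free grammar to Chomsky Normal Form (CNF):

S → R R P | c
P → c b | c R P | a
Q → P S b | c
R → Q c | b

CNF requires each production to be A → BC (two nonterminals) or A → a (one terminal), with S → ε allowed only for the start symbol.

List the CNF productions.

S → c; TC → c; TB → b; P → a; Q → c; R → b; S → R X0; X0 → R P; P → TC TB; P → TC X1; X1 → R P; Q → P X2; X2 → S TB; R → Q TC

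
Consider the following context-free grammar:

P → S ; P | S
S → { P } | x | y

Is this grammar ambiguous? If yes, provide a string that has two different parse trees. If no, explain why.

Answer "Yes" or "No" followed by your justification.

No - the grammar is unambiguous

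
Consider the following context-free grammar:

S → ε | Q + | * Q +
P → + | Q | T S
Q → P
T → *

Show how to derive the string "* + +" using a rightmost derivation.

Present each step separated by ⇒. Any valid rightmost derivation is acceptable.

S ⇒ * Q + ⇒ * P + ⇒ * + +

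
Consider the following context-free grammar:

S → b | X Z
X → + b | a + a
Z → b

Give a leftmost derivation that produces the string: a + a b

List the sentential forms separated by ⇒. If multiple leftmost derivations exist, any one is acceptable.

S ⇒ X Z ⇒ a + a Z ⇒ a + a b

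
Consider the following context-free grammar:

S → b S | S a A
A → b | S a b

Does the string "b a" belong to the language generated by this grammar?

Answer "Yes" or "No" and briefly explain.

No - no valid derivation exists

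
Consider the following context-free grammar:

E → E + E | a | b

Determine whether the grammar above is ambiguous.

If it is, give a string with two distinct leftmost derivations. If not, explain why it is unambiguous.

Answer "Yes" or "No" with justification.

Yes - the string 'b + a + b + b + a' has two distinct leftmost derivations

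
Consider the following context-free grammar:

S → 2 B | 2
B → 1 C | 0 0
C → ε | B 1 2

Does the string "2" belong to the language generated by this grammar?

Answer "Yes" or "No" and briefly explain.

Yes - a valid derivation exists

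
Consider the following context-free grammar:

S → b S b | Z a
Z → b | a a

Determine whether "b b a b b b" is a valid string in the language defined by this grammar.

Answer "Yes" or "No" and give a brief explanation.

No - no valid derivation exists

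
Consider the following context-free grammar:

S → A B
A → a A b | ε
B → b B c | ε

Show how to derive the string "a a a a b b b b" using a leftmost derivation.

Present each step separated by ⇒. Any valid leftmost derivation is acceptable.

S ⇒ A B ⇒ a A b B ⇒ a a A b b B ⇒ a a a A b b b B ⇒ a a a a A b b b b B ⇒ a a a a b b b b B ⇒ a a a a b b b b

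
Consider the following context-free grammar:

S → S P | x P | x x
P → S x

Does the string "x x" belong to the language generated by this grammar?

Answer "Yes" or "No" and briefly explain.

Yes - a valid derivation exists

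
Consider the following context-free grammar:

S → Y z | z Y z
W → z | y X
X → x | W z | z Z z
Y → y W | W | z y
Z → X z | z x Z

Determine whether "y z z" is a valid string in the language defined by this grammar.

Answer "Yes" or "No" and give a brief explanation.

Yes - a valid derivation exists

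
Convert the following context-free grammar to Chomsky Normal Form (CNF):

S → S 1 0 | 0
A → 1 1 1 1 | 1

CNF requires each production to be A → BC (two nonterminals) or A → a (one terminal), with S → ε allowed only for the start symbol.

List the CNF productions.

T1 → 1; T0 → 0; S → 0; A → 1; S → S X0; X0 → T1 T0; A → T1 X1; X1 → T1 X2; X2 → T1 T1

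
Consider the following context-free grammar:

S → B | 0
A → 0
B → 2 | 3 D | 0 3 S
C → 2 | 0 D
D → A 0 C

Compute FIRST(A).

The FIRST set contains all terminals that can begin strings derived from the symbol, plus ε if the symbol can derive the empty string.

We compute FIRST(A) using the standard algorithm.
FIRST(A) = {0}
FIRST(B) = {0, 2, 3}
FIRST(C) = {0, 2}
FIRST(D) = {0}
FIRST(S) = {0, 2, 3}
Therefore, FIRST(A) = {0}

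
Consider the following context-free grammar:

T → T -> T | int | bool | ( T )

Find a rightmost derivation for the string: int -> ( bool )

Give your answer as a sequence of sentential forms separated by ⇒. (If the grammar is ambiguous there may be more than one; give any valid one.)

T ⇒ T -> T ⇒ T -> ( T ) ⇒ T -> ( bool ) ⇒ int -> ( bool )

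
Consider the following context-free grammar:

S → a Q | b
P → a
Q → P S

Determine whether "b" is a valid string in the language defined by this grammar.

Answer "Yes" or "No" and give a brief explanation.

Yes - a valid derivation exists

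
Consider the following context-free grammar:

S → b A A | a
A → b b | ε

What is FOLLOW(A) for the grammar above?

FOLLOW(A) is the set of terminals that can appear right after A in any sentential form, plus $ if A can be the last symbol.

We compute FOLLOW(A) using the standard algorithm.
FOLLOW(S) starts with {$}.
FIRST(A) = {b, ε}
FIRST(S) = {a, b}
FOLLOW(A) = {$, b}
FOLLOW(S) = {$}
Therefore, FOLLOW(A) = {$, b}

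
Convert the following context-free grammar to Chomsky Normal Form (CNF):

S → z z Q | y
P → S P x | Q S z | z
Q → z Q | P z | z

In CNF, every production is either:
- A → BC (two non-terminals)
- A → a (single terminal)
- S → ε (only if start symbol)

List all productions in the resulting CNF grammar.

TZ → z; S → y; TX → x; P → z; Q → z; S → TZ X0; X0 → TZ Q; P → S X1; X1 → P TX; P → Q X2; X2 → S TZ; Q → TZ Q; Q → P TZ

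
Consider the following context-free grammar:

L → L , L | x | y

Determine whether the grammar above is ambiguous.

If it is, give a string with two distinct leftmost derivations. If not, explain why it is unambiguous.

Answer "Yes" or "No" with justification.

Yes - the string 'x , y , x , y , y' has two distinct leftmost derivations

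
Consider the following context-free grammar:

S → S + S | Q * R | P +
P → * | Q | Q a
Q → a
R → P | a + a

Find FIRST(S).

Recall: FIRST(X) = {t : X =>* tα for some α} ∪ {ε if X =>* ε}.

We compute FIRST(S) using the standard algorithm.
FIRST(P) = {*, a}
FIRST(Q) = {a}
FIRST(R) = {*, a}
FIRST(S) = {*, a}
Therefore, FIRST(S) = {*, a}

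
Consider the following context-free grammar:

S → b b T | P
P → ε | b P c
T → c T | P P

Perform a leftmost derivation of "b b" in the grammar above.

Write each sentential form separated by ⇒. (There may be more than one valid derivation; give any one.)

S ⇒ b b T ⇒ b b P P ⇒ b b P ⇒ b b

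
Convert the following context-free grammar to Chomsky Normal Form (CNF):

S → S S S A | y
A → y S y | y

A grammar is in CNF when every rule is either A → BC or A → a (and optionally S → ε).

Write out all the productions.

S → y; TY → y; A → y; S → S X0; X0 → S X1; X1 → S A; A → TY X2; X2 → S TY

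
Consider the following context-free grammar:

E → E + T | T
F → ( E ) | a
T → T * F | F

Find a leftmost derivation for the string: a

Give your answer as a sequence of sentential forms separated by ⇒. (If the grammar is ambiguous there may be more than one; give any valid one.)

E ⇒ T ⇒ F ⇒ a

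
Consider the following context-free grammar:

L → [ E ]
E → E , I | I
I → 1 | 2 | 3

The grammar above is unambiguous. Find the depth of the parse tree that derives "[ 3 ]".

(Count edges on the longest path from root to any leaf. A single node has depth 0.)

3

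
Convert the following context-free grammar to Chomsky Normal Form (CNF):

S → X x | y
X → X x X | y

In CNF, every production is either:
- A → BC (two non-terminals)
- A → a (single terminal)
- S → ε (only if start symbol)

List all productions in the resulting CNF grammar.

TX → x; S → y; X → y; S → X TX; X → X X0; X0 → TX X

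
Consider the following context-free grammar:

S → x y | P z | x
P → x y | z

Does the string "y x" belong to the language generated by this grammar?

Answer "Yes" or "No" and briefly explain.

No - no valid derivation exists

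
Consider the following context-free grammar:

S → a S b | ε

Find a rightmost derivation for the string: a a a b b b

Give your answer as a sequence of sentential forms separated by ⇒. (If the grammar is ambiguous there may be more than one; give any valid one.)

S ⇒ a S b ⇒ a a S b b ⇒ a a a S b b b ⇒ a a a b b b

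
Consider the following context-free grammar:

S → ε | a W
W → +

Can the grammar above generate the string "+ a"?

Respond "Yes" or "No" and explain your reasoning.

No - no valid derivation exists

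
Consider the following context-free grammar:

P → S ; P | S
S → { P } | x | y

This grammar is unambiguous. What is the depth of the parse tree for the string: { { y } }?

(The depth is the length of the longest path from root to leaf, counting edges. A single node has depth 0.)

6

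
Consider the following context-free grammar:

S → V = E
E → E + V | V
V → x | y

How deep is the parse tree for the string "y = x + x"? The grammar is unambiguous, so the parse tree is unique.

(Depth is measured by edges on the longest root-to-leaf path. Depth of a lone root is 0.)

4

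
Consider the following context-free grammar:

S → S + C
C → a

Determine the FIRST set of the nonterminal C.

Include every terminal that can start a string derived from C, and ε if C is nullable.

We compute FIRST(C) using the standard algorithm.
FIRST(C) = {a}
FIRST(S) = {}
Therefore, FIRST(C) = {a}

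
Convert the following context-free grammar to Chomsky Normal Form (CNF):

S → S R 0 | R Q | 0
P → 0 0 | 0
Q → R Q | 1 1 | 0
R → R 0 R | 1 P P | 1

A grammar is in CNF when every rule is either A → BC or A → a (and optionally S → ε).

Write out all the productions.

T0 → 0; S → 0; P → 0; T1 → 1; Q → 0; R → 1; S → S X0; X0 → R T0; S → R Q; P → T0 T0; Q → R Q; Q → T1 T1; R → R X1; X1 → T0 R; R → T1 X2; X2 → P P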